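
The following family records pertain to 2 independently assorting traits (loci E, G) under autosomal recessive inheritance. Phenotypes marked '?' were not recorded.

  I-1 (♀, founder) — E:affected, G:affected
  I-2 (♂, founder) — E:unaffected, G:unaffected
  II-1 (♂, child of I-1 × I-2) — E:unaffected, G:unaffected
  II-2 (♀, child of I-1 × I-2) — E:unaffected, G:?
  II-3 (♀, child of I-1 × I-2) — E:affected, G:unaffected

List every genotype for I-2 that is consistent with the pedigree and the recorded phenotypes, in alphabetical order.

I-2 ∈ {Ee GG, Ee Gg}

E/I-1 aff ·: ee
E/I-2 un ·: Ee
E/II-1 un I-1×I-2: Ee
E/II-2 un I-1×I-2: Ee
E/II-3 aff I-1×I-2: ee
⇒ E over [I-1,I-2,II-1,II-2,II-3]: 1 consistent
G/I-1 aff ·: gg
G/I-2 un ·: GG|Gg
G/II-1 un I-1×I-2: Gg
G/II-2 ? I-1×I-2: Gg|gg
G/II-3 un I-1×I-2: Gg
⇒ G over [I-1,I-2,II-1,II-2,II-3]: 3 consistent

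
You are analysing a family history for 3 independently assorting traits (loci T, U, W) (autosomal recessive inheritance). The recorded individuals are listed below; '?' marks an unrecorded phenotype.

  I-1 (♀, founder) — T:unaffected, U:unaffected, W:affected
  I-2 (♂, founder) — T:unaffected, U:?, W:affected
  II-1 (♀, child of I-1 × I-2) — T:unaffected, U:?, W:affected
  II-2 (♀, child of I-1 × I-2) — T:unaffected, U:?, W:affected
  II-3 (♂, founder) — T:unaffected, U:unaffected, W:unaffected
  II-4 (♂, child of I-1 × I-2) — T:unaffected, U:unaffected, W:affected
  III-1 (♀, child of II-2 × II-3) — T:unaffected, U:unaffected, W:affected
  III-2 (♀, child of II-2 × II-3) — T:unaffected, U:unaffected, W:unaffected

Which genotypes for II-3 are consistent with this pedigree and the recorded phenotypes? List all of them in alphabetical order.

T/I-1 un ·: TT|Tt
T/I-2 un ·: TT|Tt
T/II-1 un I-1×I-2: TT|Tt
T/II-2 un I-1×I-2: TT|Tt
T/II-3 un ·: TT|Tt
T/II-4 un I-1×I-2: TT|Tt
T/III-1 un II-2×II-3: TT|Tt
T/III-2 un II-2×II-3: TT|Tt
⇒ T over [I-1,I-2,II-1,II-2,II-3,II-4,III-1,III-2]: 161 consistent
U/I-1 un ·: UU|Uu
U/I-2 ? ·: UU|Uu|uu
U/II-1 ? I-1×I-2: UU|Uu|uu
U/II-2 ? I-1×I-2: UU|Uu|uu
U/II-3 un ·: UU|Uu
U/II-4 un I-1×I-2: UU|Uu
U/III-1 un II-2×II-3: UU|Uu
U/III-2 un II-2×II-3: UU|Uu
⇒ U over [I-1,I-2,II-1,II-2,II-3,II-4,III-1,III-2]: 227 consistent
W/I-1 aff ·: ww
W/I-2 aff ·: ww
W/II-1 aff I-1×I-2: ww
W/II-2 aff I-1×I-2: ww
W/II-3 un ·: Ww
W/II-4 aff I-1×I-2: ww
W/III-1 aff II-2×II-3: ww
W/III-2 un II-2×II-3: Ww
⇒ W over [I-1,I-2,II-1,II-2,II-3,II-4,III-1,III-2]: 1 consistent

II-3 ∈ {TT UU Ww, TT Uu Ww, Tt UU Ww, Tt Uu Ww}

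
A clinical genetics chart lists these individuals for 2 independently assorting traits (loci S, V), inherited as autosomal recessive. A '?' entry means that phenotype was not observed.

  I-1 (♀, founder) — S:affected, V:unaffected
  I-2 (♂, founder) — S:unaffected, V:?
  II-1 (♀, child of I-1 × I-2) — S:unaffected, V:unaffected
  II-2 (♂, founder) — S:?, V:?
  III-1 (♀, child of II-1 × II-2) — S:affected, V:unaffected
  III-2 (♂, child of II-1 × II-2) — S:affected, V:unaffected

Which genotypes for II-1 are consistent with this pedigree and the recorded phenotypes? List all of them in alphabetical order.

II-1 ∈ {Ss VV, Ss Vv}

S/I-1 aff ·: ss
S/I-2 un ·: SS|Ss
S/II-1 un I-1×I-2: Ss
S/II-2 ? ·: Ss|ss
S/III-1 aff II-1×II-2: ss
S/III-2 aff II-1×II-2: ss
⇒ S over [I-1,I-2,II-1,II-2,III-1,III-2]: 4 consistent
V/I-1 un ·: VV|Vv
V/I-2 ? ·: VV|Vv|vv
V/II-1 un I-1×I-2: VV|Vv
V/II-2 ? ·: VV|Vv|vv
V/III-1 un II-1×II-2: VV|Vv
V/III-2 un II-1×II-2: VV|Vv
⇒ V over [I-1,I-2,II-1,II-2,III-1,III-2]: 69 consistent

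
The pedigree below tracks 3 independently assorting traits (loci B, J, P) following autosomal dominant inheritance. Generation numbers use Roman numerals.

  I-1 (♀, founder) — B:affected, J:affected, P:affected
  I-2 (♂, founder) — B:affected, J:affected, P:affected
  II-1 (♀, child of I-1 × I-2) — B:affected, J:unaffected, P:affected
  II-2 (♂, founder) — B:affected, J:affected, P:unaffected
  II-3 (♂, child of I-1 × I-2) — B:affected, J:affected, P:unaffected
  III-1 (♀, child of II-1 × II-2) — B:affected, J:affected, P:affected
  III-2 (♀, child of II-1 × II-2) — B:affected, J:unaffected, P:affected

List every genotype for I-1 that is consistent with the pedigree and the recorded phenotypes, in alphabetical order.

I-1 ∈ {BB Jj Pp, Bb Jj Pp}

B/I-1 aff ·: Bb|BB
B/I-2 aff ·: Bb|BB
B/II-1 aff I-1×I-2: Bb|BB
B/II-2 aff ·: Bb|BB
B/II-3 aff I-1×I-2: Bb|BB
B/III-1 aff II-1×II-2: Bb|BB
B/III-2 aff II-1×II-2: Bb|BB
⇒ B over [I-1,I-2,II-1,II-2,II-3,III-1,III-2]: 83 consistent
J/I-1 aff ·: Jj
J/I-2 aff ·: Jj
J/II-1 un I-1×I-2: jj
J/II-2 aff ·: Jj
J/II-3 aff I-1×I-2: Jj|JJ
J/III-1 aff II-1×II-2: Jj
J/III-2 un II-1×II-2: jj
⇒ J over [I-1,I-2,II-1,II-2,II-3,III-1,III-2]: 2 consistent
P/I-1 aff ·: Pp
P/I-2 aff ·: Pp
P/II-1 aff I-1×I-2: Pp|PP
P/II-2 un ·: pp
P/II-3 un I-1×I-2: pp
P/III-1 aff II-1×II-2: Pp
P/III-2 aff II-1×II-2: Pp
⇒ P over [I-1,I-2,II-1,II-2,II-3,III-1,III-2]: 2 consistent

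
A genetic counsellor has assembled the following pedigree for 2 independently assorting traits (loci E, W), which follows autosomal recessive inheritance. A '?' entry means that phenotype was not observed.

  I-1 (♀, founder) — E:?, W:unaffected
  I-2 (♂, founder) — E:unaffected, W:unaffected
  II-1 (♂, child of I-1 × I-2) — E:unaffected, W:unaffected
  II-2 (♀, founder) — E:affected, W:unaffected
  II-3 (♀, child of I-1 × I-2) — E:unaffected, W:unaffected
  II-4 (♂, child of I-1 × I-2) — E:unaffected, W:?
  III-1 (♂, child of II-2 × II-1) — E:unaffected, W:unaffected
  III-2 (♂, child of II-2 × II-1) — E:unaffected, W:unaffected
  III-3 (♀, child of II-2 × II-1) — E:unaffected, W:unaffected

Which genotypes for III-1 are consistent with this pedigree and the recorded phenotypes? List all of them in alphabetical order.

III-1 ∈ {Ee WW, Ee Ww}

E/I-1 ? ·: EE|Ee|ee
E/I-2 un ·: EE|Ee
E/II-1 un I-1×I-2: EE|Ee
E/II-2 aff ·: ee
E/II-3 un I-1×I-2: EE|Ee
E/II-4 un I-1×I-2: EE|Ee
E/III-1 un II-2×II-1: Ee
E/III-2 un II-2×II-1: Ee
E/III-3 un II-2×II-1: Ee
⇒ E over [I-1,I-2,II-1,II-2,II-3,II-4,III-1,III-2,III-3]: 27 consistent
W/I-1 un ·: WW|Ww
W/I-2 un ·: WW|Ww
W/II-1 un I-1×I-2: WW|Ww
W/II-2 un ·: WW|Ww
W/II-3 un I-1×I-2: WW|Ww
W/II-4 ? I-1×I-2: WW|Ww|ww
W/III-1 un II-2×II-1: WW|Ww
W/III-2 un II-2×II-1: WW|Ww
W/III-3 un II-2×II-1: WW|Ww
⇒ W over [I-1,I-2,II-1,II-2,II-3,II-4,III-1,III-2,III-3]: 359 consistent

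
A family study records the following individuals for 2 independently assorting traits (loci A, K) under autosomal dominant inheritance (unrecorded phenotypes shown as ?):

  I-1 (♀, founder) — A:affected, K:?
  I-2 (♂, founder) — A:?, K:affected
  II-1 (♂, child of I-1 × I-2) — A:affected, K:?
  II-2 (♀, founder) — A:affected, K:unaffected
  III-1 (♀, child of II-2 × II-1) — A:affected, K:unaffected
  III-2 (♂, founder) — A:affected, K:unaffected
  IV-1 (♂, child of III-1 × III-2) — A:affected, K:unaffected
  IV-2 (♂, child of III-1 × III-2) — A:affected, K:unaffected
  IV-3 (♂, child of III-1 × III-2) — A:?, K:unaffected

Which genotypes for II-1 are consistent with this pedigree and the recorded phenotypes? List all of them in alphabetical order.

II-1 ∈ {AA Kk, AA kk, Aa Kk, Aa kk}

A/I-1 aff ·: Aa|AA
A/I-2 ? ·: aa|Aa|AA
A/II-1 aff I-1×I-2: Aa|AA
A/II-2 aff ·: Aa|AA
A/III-1 aff II-2×II-1: Aa|AA
A/III-2 aff ·: Aa|AA
A/IV-1 aff III-1×III-2: Aa|AA
A/IV-2 aff III-1×III-2: Aa|AA
A/IV-3 ? III-1×III-2: aa|Aa|AA
⇒ A over [I-1,I-2,II-1,II-2,III-1,III-2,IV-1,IV-2,IV-3]: 442 consistent
K/I-1 ? ·: kk|Kk|KK
K/I-2 aff ·: Kk|KK
K/II-1 ? I-1×I-2: kk|Kk
K/II-2 un ·: kk
K/III-1 un II-2×II-1: kk
K/III-2 un ·: kk
K/IV-1 un III-1×III-2: kk
K/IV-2 un III-1×III-2: kk
K/IV-3 un III-1×III-2: kk
⇒ K over [I-1,I-2,II-1,II-2,III-1,III-2,IV-1,IV-2,IV-3]: 7 consistent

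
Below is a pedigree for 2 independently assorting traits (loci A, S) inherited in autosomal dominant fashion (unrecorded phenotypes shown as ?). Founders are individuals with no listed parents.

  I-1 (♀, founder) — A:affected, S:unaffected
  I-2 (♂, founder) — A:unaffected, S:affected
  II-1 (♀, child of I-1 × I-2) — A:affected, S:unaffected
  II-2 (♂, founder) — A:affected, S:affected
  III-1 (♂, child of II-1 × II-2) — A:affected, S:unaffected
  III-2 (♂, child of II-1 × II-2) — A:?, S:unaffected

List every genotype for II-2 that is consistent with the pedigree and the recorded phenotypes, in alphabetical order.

A/I-1 aff ·: Aa|AA
A/I-2 un ·: aa
A/II-1 aff I-1×I-2: Aa
A/II-2 aff ·: Aa|AA
A/III-1 aff II-1×II-2: Aa|AA
A/III-2 ? II-1×II-2: aa|Aa|AA
⇒ A over [I-1,I-2,II-1,II-2,III-1,III-2]: 20 consistent
S/I-1 un ·: ss
S/I-2 aff ·: Ss
S/II-1 un I-1×I-2: ss
S/II-2 aff ·: Ss
S/III-1 un II-1×II-2: ss
S/III-2 un II-1×II-2: ss
⇒ S over [I-1,I-2,II-1,II-2,III-1,III-2]: 1 consistent

II-2 ∈ {AA Ss, Aa Ss}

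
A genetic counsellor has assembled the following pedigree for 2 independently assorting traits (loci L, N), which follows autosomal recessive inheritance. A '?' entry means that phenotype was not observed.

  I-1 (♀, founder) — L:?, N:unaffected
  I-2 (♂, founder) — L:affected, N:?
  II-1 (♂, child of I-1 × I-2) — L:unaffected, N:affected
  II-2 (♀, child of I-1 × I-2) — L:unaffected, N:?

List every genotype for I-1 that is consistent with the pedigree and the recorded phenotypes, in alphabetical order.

L/I-1 ? ·: LL|Ll
L/I-2 aff ·: ll
L/II-1 un I-1×I-2: Ll
L/II-2 un I-1×I-2: Ll
⇒ L over [I-1,I-2,II-1,II-2]: 2 consistent
N/I-1 un ·: Nn
N/I-2 ? ·: Nn|nn
N/II-1 aff I-1×I-2: nn
N/II-2 ? I-1×I-2: NN|Nn|nn
⇒ N over [I-1,I-2,II-1,II-2]: 5 consistent

I-1 ∈ {LL Nn, Ll Nn}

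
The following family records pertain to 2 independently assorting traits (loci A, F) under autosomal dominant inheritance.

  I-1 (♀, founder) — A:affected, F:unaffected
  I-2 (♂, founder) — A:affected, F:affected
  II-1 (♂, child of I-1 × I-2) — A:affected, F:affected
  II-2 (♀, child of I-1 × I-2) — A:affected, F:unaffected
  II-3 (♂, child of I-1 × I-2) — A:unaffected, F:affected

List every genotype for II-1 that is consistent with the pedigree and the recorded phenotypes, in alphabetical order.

II-1 ∈ {AA Ff, Aa Ff}

A/I-1 aff ·: Aa
A/I-2 aff ·: Aa
A/II-1 aff I-1×I-2: Aa|AA
A/II-2 aff I-1×I-2: Aa|AA
A/II-3 un I-1×I-2: aa
⇒ A over [I-1,I-2,II-1,II-2,II-3]: 4 consistent
F/I-1 un ·: ff
F/I-2 aff ·: Ff
F/II-1 aff I-1×I-2: Ff
F/II-2 un I-1×I-2: ff
F/II-3 aff I-1×I-2: Ff
⇒ F over [I-1,I-2,II-1,II-2,II-3]: 1 consistent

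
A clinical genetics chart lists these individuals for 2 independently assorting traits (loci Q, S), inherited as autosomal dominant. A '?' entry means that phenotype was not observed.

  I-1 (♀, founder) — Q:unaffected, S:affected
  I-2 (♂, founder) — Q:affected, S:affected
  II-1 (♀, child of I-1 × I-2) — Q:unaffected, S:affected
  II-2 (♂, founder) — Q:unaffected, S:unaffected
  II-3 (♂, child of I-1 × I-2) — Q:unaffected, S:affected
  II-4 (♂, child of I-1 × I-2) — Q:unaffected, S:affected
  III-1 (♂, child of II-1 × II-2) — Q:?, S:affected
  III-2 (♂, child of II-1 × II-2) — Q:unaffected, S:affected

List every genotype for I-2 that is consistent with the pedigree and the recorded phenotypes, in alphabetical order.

Q/I-1 un ·: qq
Q/I-2 aff ·: Qq
Q/II-1 un I-1×I-2: qq
Q/II-2 un ·: qq
Q/II-3 un I-1×I-2: qq
Q/II-4 un I-1×I-2: qq
Q/III-1 ? II-1×II-2: qq
Q/III-2 un II-1×II-2: qq
⇒ Q over [I-1,I-2,II-1,II-2,II-3,II-4,III-1,III-2]: 1 consistent
S/I-1 aff ·: Ss|SS
S/I-2 aff ·: Ss|SS
S/II-1 aff I-1×I-2: Ss|SS
S/II-2 un ·: ss
S/II-3 aff I-1×I-2: Ss|SS
S/II-4 aff I-1×I-2: Ss|SS
S/III-1 aff II-1×II-2: Ss
S/III-2 aff II-1×II-2: Ss
⇒ S over [I-1,I-2,II-1,II-2,II-3,II-4,III-1,III-2]: 25 consistent

I-2 ∈ {Qq SS, Qq Ss}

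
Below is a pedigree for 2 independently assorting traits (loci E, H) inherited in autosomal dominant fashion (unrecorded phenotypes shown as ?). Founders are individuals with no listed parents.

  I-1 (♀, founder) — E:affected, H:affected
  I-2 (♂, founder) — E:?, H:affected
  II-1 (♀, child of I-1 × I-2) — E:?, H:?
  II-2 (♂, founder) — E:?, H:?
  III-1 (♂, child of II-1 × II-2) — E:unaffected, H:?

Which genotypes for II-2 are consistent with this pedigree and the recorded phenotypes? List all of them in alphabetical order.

II-2 ∈ {Ee HH, Ee Hh, Ee hh, ee HH, ee Hh, ee hh}

E/I-1 aff ·: Ee|EE
E/I-2 ? ·: ee|Ee|EE
E/II-1 ? I-1×I-2: ee|Ee
E/II-2 ? ·: ee|Ee
E/III-1 un II-1×II-2: ee
⇒ E over [I-1,I-2,II-1,II-2,III-1]: 14 consistent
H/I-1 aff ·: Hh|HH
H/I-2 aff ·: Hh|HH
H/II-1 ? I-1×I-2: hh|Hh|HH
H/II-2 ? ·: hh|Hh|HH
H/III-1 ? II-1×II-2: hh|Hh|HH
⇒ H over [I-1,I-2,II-1,II-2,III-1]: 41 consistent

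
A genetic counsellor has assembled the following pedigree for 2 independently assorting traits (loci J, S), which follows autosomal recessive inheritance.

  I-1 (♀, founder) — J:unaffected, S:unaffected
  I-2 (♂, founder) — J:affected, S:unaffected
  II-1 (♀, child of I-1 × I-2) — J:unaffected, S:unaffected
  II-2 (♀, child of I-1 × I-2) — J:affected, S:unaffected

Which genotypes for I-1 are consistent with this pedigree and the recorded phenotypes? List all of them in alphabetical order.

I-1 ∈ {Jj SS, Jj Ss}

J/I-1 un ·: Jj
J/I-2 aff ·: jj
J/II-1 un I-1×I-2: Jj
J/II-2 aff I-1×I-2: jj
⇒ J over [I-1,I-2,II-1,II-2]: 1 consistent
S/I-1 un ·: SS|Ss
S/I-2 un ·: SS|Ss
S/II-1 un I-1×I-2: SS|Ss
S/II-2 un I-1×I-2: SS|Ss
⇒ S over [I-1,I-2,II-1,II-2]: 13 consistent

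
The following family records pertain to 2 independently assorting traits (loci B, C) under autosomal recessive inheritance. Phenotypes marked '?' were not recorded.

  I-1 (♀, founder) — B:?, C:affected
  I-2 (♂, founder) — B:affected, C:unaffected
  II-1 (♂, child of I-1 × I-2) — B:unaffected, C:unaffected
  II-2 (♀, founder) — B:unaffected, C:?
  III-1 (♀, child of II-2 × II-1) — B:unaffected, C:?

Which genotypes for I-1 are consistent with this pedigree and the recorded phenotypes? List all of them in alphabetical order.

B/I-1 ? ·: BB|Bb
B/I-2 aff ·: bb
B/II-1 un I-1×I-2: Bb
B/II-2 un ·: BB|Bb
B/III-1 un II-2×II-1: BB|Bb
⇒ B over [I-1,I-2,II-1,II-2,III-1]: 8 consistent
C/I-1 aff ·: cc
C/I-2 un ·: CC|Cc
C/II-1 un I-1×I-2: Cc
C/II-2 ? ·: CC|Cc|cc
C/III-1 ? II-2×II-1: CC|Cc|cc
⇒ C over [I-1,I-2,II-1,II-2,III-1]: 14 consistent

I-1 ∈ {BB cc, Bb cc}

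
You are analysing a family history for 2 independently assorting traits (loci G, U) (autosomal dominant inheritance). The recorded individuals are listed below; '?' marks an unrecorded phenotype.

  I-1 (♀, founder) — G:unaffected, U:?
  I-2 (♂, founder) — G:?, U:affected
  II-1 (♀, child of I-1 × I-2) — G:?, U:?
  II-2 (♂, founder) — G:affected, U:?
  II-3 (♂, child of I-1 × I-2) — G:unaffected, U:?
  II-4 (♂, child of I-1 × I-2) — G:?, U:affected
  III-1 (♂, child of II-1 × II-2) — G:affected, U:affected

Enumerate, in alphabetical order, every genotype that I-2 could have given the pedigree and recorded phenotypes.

G/I-1 un ·: gg
G/I-2 ? ·: gg|Gg
G/II-1 ? I-1×I-2: gg|Gg
G/II-2 aff ·: Gg|GG
G/II-3 un I-1×I-2: gg
G/II-4 ? I-1×I-2: gg|Gg
G/III-1 aff II-1×II-2: Gg|GG
⇒ G over [I-1,I-2,II-1,II-2,II-3,II-4,III-1]: 14 consistent
U/I-1 ? ·: uu|Uu|UU
U/I-2 aff ·: Uu|UU
U/II-1 ? I-1×I-2: uu|Uu|UU
U/II-2 ? ·: uu|Uu|UU
U/II-3 ? I-1×I-2: uu|Uu|UU
U/II-4 aff I-1×I-2: Uu|UU
U/III-1 aff II-1×II-2: Uu|UU
⇒ U over [I-1,I-2,II-1,II-2,II-3,II-4,III-1]: 161 consistent

I-2 ∈ {Gg UU, Gg Uu, gg UU, gg Uu}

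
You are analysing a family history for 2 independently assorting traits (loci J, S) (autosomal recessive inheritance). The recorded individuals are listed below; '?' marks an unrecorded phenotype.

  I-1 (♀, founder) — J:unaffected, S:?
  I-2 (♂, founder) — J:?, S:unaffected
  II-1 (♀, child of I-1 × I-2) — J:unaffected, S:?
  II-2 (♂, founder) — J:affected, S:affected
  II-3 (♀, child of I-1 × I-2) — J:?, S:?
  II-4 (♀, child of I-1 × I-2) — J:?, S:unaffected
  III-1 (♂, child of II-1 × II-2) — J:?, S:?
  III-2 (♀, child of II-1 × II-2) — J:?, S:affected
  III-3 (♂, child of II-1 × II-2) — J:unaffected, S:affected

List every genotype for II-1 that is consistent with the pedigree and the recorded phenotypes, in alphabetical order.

II-1 ∈ {JJ Ss, JJ ss, Jj Ss, Jj ss}

J/I-1 un ·: JJ|Jj
J/I-2 ? ·: JJ|Jj|jj
J/II-1 un I-1×I-2: JJ|Jj
J/II-2 aff ·: jj
J/II-3 ? I-1×I-2: JJ|Jj|jj
J/II-4 ? I-1×I-2: JJ|Jj|jj
J/III-1 ? II-1×II-2: Jj|jj
J/III-2 ? II-1×II-2: Jj|jj
J/III-3 un II-1×II-2: Jj
⇒ J over [I-1,I-2,II-1,II-2,II-3,II-4,III-1,III-2,III-3]: 106 consistent
S/I-1 ? ·: SS|Ss|ss
S/I-2 un ·: SS|Ss
S/II-1 ? I-1×I-2: Ss|ss
S/II-2 aff ·: ss
S/II-3 ? I-1×I-2: SS|Ss|ss
S/II-4 un I-1×I-2: SS|Ss
S/III-1 ? II-1×II-2: Ss|ss
S/III-2 aff II-1×II-2: ss
S/III-3 aff II-1×II-2: ss
⇒ S over [I-1,I-2,II-1,II-2,II-3,II-4,III-1,III-2,III-3]: 42 consistent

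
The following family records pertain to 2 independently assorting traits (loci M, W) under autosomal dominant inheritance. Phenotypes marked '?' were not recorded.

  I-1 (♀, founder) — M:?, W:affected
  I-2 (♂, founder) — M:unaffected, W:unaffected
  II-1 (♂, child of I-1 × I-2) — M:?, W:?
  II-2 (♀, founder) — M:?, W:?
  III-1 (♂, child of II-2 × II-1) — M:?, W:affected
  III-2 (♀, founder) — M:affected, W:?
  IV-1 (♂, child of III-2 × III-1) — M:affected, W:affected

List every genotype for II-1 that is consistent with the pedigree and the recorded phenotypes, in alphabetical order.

M/I-1 ? ·: mm|Mm|MM
M/I-2 un ·: mm
M/II-1 ? I-1×I-2: mm|Mm
M/II-2 ? ·: mm|Mm|MM
M/III-1 ? II-2×II-1: mm|Mm|MM
M/III-2 aff ·: Mm|MM
M/IV-1 aff III-2×III-1: Mm|MM
⇒ M over [I-1,I-2,II-1,II-2,III-1,III-2,IV-1]: 68 consistent
W/I-1 aff ·: Ww|WW
W/I-2 un ·: ww
W/II-1 ? I-1×I-2: ww|Ww
W/II-2 ? ·: ww|Ww|WW
W/III-1 aff II-2×II-1: Ww|WW
W/III-2 ? ·: ww|Ww|WW
W/IV-1 aff III-2×III-1: Ww|WW
⇒ W over [I-1,I-2,II-1,II-2,III-1,III-2,IV-1]: 56 consistent

II-1 ∈ {Mm Ww, Mm ww, mm Ww, mm ww}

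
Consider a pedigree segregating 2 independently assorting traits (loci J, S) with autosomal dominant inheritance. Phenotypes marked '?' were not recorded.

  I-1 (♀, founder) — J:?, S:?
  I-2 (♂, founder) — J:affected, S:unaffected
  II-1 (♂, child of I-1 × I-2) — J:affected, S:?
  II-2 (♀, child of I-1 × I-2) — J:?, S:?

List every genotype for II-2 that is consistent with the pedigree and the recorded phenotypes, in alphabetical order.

II-2 ∈ {JJ Ss, JJ ss, Jj Ss, Jj ss, jj Ss, jj ss}

J/I-1 ? ·: jj|Jj|JJ
J/I-2 aff ·: Jj|JJ
J/II-1 aff I-1×I-2: Jj|JJ
J/II-2 ? I-1×I-2: jj|Jj|JJ
⇒ J over [I-1,I-2,II-1,II-2]: 18 consistent
S/I-1 ? ·: ss|Ss|SS
S/I-2 un ·: ss
S/II-1 ? I-1×I-2: ss|Ss
S/II-2 ? I-1×I-2: ss|Ss
⇒ S over [I-1,I-2,II-1,II-2]: 6 consistent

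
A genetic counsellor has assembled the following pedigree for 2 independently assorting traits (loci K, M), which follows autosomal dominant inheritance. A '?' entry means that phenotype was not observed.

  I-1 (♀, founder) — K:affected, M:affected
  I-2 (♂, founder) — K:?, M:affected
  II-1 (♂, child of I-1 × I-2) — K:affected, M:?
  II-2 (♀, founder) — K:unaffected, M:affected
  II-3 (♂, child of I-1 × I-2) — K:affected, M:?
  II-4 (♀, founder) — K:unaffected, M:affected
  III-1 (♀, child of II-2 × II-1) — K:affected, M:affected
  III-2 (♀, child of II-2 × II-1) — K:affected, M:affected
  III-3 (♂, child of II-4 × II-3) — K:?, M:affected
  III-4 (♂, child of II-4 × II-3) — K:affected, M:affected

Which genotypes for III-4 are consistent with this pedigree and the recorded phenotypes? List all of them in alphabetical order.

III-4 ∈ {Kk MM, Kk Mm}

K/I-1 aff ·: Kk|KK
K/I-2 ? ·: kk|Kk|KK
K/II-1 aff I-1×I-2: Kk|KK
K/II-2 un ·: kk
K/II-3 aff I-1×I-2: Kk|KK
K/II-4 un ·: kk
K/III-1 aff II-2×II-1: Kk
K/III-2 aff II-2×II-1: Kk
K/III-3 ? II-4×II-3: kk|Kk
K/III-4 aff II-4×II-3: Kk
⇒ K over [I-1,I-2,II-1,II-2,II-3,II-4,III-1,III-2,III-3,III-4]: 23 consistent
M/I-1 aff ·: Mm|MM
M/I-2 aff ·: Mm|MM
M/II-1 ? I-1×I-2: mm|Mm|MM
M/II-2 aff ·: Mm|MM
M/II-3 ? I-1×I-2: mm|Mm|MM
M/II-4 aff ·: Mm|MM
M/III-1 aff II-2×II-1: Mm|MM
M/III-2 aff II-2×II-1: Mm|MM
M/III-3 aff II-4×II-3: Mm|MM
M/III-4 aff II-4×II-3: Mm|MM
⇒ M over [I-1,I-2,II-1,II-2,II-3,II-4,III-1,III-2,III-3,III-4]: 588 consistent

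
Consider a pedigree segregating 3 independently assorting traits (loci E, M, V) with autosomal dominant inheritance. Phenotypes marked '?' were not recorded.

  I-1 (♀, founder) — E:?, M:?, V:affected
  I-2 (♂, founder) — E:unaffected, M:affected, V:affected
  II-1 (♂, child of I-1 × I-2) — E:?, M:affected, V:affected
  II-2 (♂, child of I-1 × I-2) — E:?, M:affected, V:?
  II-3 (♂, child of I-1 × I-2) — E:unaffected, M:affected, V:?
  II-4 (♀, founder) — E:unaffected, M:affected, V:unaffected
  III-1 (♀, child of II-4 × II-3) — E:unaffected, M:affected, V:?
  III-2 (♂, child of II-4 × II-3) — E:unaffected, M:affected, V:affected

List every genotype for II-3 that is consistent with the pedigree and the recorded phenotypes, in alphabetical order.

E/I-1 ? ·: ee|Ee
E/I-2 un ·: ee
E/II-1 ? I-1×I-2: ee|Ee
E/II-2 ? I-1×I-2: ee|Ee
E/II-3 un I-1×I-2: ee
E/II-4 un ·: ee
E/III-1 un II-4×II-3: ee
E/III-2 un II-4×II-3: ee
⇒ E over [I-1,I-2,II-1,II-2,II-3,II-4,III-1,III-2]: 5 consistent
M/I-1 ? ·: mm|Mm|MM
M/I-2 aff ·: Mm|MM
M/II-1 aff I-1×I-2: Mm|MM
M/II-2 aff I-1×I-2: Mm|MM
M/II-3 aff I-1×I-2: Mm|MM
M/II-4 aff ·: Mm|MM
M/III-1 aff II-4×II-3: Mm|MM
M/III-2 aff II-4×II-3: Mm|MM
⇒ M over [I-1,I-2,II-1,II-2,II-3,II-4,III-1,III-2]: 177 consistent
V/I-1 aff ·: Vv|VV
V/I-2 aff ·: Vv|VV
V/II-1 aff I-1×I-2: Vv|VV
V/II-2 ? I-1×I-2: vv|Vv|VV
V/II-3 ? I-1×I-2: Vv|VV
V/II-4 un ·: vv
V/III-1 ? II-4×II-3: vv|Vv
V/III-2 aff II-4×II-3: Vv
⇒ V over [I-1,I-2,II-1,II-2,II-3,II-4,III-1,III-2]: 43 consistent

II-3 ∈ {ee MM VV, ee MM Vv, ee Mm VV, ee Mm Vv}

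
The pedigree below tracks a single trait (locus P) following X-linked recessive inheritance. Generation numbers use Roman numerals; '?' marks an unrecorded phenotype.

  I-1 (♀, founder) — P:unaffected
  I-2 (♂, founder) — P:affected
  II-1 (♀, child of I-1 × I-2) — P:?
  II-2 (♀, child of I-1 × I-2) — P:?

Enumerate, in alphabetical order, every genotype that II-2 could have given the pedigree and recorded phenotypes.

P/I-1 un ·: X^PX^P|X^PX^p
P/I-2 aff ·: X^pY
P/II-1 ? I-1×I-2: X^PX^p|X^pX^p
P/II-2 ? I-1×I-2: X^PX^p|X^pX^p
⇒ P over [I-1,I-2,II-1,II-2]: 5 consistent

II-2 ∈ {X^PX^p, X^pX^p}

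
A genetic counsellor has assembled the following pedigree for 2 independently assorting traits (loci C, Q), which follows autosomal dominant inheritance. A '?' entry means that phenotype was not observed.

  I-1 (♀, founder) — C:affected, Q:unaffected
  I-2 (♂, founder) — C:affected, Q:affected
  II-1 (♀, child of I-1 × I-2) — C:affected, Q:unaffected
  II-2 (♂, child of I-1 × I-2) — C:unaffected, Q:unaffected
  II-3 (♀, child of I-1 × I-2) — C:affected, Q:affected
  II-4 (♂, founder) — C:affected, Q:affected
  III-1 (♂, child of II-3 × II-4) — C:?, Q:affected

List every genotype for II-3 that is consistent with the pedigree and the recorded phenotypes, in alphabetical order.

II-3 ∈ {CC Qq, Cc Qq}

C/I-1 aff ·: Cc
C/I-2 aff ·: Cc
C/II-1 aff I-1×I-2: Cc|CC
C/II-2 un I-1×I-2: cc
C/II-3 aff I-1×I-2: Cc|CC
C/II-4 aff ·: Cc|CC
C/III-1 ? II-3×II-4: cc|Cc|CC
⇒ C over [I-1,I-2,II-1,II-2,II-3,II-4,III-1]: 16 consistent
Q/I-1 un ·: qq
Q/I-2 aff ·: Qq
Q/II-1 un I-1×I-2: qq
Q/II-2 un I-1×I-2: qq
Q/II-3 aff I-1×I-2: Qq
Q/II-4 aff ·: Qq|QQ
Q/III-1 aff II-3×II-4: Qq|QQ
⇒ Q over [I-1,I-2,II-1,II-2,II-3,II-4,III-1]: 4 consistent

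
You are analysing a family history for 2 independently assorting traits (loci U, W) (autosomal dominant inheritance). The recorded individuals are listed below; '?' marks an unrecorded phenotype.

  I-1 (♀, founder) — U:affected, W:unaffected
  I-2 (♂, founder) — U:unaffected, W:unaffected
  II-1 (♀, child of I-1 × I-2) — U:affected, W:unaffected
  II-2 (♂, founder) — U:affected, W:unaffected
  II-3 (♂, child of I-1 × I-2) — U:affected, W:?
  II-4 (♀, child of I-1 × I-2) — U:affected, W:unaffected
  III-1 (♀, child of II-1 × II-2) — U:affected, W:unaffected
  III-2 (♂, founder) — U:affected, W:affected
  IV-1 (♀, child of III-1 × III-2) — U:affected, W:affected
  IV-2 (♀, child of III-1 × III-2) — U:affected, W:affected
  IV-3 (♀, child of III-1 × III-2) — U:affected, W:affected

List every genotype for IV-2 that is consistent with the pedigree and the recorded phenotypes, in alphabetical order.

U/I-1 aff ·: Uu|UU
U/I-2 un ·: uu
U/II-1 aff I-1×I-2: Uu
U/II-2 aff ·: Uu|UU
U/II-3 aff I-1×I-2: Uu
U/II-4 aff I-1×I-2: Uu
U/III-1 aff II-1×II-2: Uu|UU
U/III-2 aff ·: Uu|UU
U/IV-1 aff III-1×III-2: Uu|UU
U/IV-2 aff III-1×III-2: Uu|UU
U/IV-3 aff III-1×III-2: Uu|UU
⇒ U over [I-1,I-2,II-1,II-2,II-3,II-4,III-1,III-2,IV-1,IV-2,IV-3]: 100 consistent
W/I-1 un ·: ww
W/I-2 un ·: ww
W/II-1 un I-1×I-2: ww
W/II-2 un ·: ww
W/II-3 ? I-1×I-2: ww
W/II-4 un I-1×I-2: ww
W/III-1 un II-1×II-2: ww
W/III-2 aff ·: Ww|WW
W/IV-1 aff III-1×III-2: Ww
W/IV-2 aff III-1×III-2: Ww
W/IV-3 aff III-1×III-2: Ww
⇒ W over [I-1,I-2,II-1,II-2,II-3,II-4,III-1,III-2,IV-1,IV-2,IV-3]: 2 consistent

IV-2 ∈ {UU Ww, Uu Ww}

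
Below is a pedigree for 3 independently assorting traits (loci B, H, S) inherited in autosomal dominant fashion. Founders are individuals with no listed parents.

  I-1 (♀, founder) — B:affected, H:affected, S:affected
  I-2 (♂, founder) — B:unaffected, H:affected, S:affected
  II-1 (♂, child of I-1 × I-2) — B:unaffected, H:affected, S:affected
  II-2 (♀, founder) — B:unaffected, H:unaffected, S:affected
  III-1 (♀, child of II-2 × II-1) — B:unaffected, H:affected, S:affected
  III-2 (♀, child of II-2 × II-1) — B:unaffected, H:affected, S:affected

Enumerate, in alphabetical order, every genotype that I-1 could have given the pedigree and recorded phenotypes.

I-1 ∈ {Bb HH SS, Bb HH Ss, Bb Hh SS, Bb Hh Ss}

B/I-1 aff ·: Bb
B/I-2 un ·: bb
B/II-1 un I-1×I-2: bb
B/II-2 un ·: bb
B/III-1 un II-2×II-1: bb
B/III-2 un II-2×II-1: bb
⇒ B over [I-1,I-2,II-1,II-2,III-1,III-2]: 1 consistent
H/I-1 aff ·: Hh|HH
H/I-2 aff ·: Hh|HH
H/II-1 aff I-1×I-2: Hh|HH
H/II-2 un ·: hh
H/III-1 aff II-2×II-1: Hh
H/III-2 aff II-2×II-1: Hh
⇒ H over [I-1,I-2,II-1,II-2,III-1,III-2]: 7 consistent
S/I-1 aff ·: Ss|SS
S/I-2 aff ·: Ss|SS
S/II-1 aff I-1×I-2: Ss|SS
S/II-2 aff ·: Ss|SS
S/III-1 aff II-2×II-1: Ss|SS
S/III-2 aff II-2×II-1: Ss|SS
⇒ S over [I-1,I-2,II-1,II-2,III-1,III-2]: 44 consistent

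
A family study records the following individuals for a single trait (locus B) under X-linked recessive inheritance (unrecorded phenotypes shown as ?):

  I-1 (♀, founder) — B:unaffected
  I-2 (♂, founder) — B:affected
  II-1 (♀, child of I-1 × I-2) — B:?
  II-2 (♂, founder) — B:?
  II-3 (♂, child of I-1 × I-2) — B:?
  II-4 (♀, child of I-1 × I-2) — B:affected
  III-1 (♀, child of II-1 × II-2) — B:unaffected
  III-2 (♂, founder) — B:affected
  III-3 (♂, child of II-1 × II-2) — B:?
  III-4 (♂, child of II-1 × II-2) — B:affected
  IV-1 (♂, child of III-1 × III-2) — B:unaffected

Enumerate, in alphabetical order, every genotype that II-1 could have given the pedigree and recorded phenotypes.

B/I-1 un ·: X^BX^b
B/I-2 aff ·: X^bY
B/II-1 ? I-1×I-2: X^BX^b|X^bX^b
B/II-2 ? ·: X^BY|X^bY
B/II-3 ? I-1×I-2: X^BY|X^bY
B/II-4 aff I-1×I-2: X^bX^b
B/III-1 un II-1×II-2: X^BX^B|X^BX^b
B/III-2 aff ·: X^bY
B/III-3 ? II-1×II-2: X^BY|X^bY
B/III-4 aff II-1×II-2: X^bY
B/IV-1 un III-1×III-2: X^BY
⇒ B over [I-1,I-2,II-1,II-2,II-3,II-4,III-1,III-2,III-3,III-4,IV-1]: 14 consistent

II-1 ∈ {X^BX^b, X^bX^b}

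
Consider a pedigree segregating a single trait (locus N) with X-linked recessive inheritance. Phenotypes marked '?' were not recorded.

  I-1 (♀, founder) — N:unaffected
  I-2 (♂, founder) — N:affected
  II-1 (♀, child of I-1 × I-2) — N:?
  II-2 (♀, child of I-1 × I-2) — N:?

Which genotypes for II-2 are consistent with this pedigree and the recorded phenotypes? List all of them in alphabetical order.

N/I-1 un ·: X^NX^N|X^NX^n
N/I-2 aff ·: X^nY
N/II-1 ? I-1×I-2: X^NX^n|X^nX^n
N/II-2 ? I-1×I-2: X^NX^n|X^nX^n
⇒ N over [I-1,I-2,II-1,II-2]: 5 consistent

II-2 ∈ {X^NX^n, X^nX^n}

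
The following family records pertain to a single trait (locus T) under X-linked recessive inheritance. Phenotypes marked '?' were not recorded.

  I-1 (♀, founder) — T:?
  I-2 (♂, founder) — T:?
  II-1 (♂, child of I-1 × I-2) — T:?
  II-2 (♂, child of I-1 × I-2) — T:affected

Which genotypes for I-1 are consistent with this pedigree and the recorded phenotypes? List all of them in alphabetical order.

I-1 ∈ {X^TX^t, X^tX^t}

T/I-1 ? ·: X^TX^t|X^tX^t
T/I-2 ? ·: X^TY|X^tY
T/II-1 ? I-1×I-2: X^TY|X^tY
T/II-2 aff I-1×I-2: X^tY
⇒ T over [I-1,I-2,II-1,II-2]: 6 consistent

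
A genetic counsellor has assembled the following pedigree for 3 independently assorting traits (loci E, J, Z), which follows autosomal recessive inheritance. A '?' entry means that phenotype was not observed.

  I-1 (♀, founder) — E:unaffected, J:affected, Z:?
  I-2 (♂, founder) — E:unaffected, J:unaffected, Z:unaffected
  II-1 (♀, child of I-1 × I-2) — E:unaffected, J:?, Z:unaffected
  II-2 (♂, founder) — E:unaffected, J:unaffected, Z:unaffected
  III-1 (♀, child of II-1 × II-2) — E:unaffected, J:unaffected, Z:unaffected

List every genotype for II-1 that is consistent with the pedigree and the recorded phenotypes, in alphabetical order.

E/I-1 un ·: EE|Ee
E/I-2 un ·: EE|Ee
E/II-1 un I-1×I-2: EE|Ee
E/II-2 un ·: EE|Ee
E/III-1 un II-1×II-2: EE|Ee
⇒ E over [I-1,I-2,II-1,II-2,III-1]: 24 consistent
J/I-1 aff ·: jj
J/I-2 un ·: JJ|Jj
J/II-1 ? I-1×I-2: Jj|jj
J/II-2 un ·: JJ|Jj
J/III-1 un II-1×II-2: JJ|Jj
⇒ J over [I-1,I-2,II-1,II-2,III-1]: 10 consistent
Z/I-1 ? ·: ZZ|Zz|zz
Z/I-2 un ·: ZZ|Zz
Z/II-1 un I-1×I-2: ZZ|Zz
Z/II-2 un ·: ZZ|Zz
Z/III-1 un II-1×II-2: ZZ|Zz
⇒ Z over [I-1,I-2,II-1,II-2,III-1]: 32 consistent

II-1 ∈ {EE Jj ZZ, EE Jj Zz, EE jj ZZ, EE jj Zz, Ee Jj ZZ, Ee Jj Zz, Ee jj ZZ, Ee jj Zz}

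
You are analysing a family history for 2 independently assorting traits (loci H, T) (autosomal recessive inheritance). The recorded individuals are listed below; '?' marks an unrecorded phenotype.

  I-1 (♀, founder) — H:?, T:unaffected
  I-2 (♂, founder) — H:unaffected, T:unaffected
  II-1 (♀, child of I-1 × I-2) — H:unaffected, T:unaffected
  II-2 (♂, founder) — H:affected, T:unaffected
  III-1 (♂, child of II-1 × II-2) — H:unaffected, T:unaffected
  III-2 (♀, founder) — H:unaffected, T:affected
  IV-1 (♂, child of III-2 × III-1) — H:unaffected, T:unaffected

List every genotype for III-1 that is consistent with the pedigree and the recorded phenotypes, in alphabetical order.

III-1 ∈ {Hh TT, Hh Tt}

H/I-1 ? ·: HH|Hh|hh
H/I-2 un ·: HH|Hh
H/II-1 un I-1×I-2: HH|Hh
H/II-2 aff ·: hh
H/III-1 un II-1×II-2: Hh
H/III-2 un ·: HH|Hh
H/IV-1 un III-2×III-1: HH|Hh
⇒ H over [I-1,I-2,II-1,II-2,III-1,III-2,IV-1]: 36 consistent
T/I-1 un ·: TT|Tt
T/I-2 un ·: TT|Tt
T/II-1 un I-1×I-2: TT|Tt
T/II-2 un ·: TT|Tt
T/III-1 un II-1×II-2: TT|Tt
T/III-2 aff ·: tt
T/IV-1 un III-2×III-1: Tt
⇒ T over [I-1,I-2,II-1,II-2,III-1,III-2,IV-1]: 24 consistent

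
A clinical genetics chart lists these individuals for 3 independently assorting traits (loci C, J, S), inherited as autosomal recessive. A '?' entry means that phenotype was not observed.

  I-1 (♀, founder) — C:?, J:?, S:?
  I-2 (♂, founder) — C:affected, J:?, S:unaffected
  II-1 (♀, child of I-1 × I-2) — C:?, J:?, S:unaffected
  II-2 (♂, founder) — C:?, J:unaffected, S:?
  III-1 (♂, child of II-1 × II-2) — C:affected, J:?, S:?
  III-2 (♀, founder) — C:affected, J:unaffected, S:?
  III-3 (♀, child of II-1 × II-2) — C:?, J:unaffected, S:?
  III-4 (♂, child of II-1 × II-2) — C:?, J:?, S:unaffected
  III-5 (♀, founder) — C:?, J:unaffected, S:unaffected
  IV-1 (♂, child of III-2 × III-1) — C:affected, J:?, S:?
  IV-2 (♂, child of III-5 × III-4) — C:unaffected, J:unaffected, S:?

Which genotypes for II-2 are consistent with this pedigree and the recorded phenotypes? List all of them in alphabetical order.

II-2 ∈ {Cc JJ SS, Cc JJ Ss, Cc JJ ss, Cc Jj SS, Cc Jj Ss, Cc Jj ss, cc JJ SS, cc JJ Ss, cc JJ ss, cc Jj SS, cc Jj Ss, cc Jj ss}

C/I-1 ? ·: CC|Cc|cc
C/I-2 aff ·: cc
C/II-1 ? I-1×I-2: Cc|cc
C/II-2 ? ·: Cc|cc
C/III-1 aff II-1×II-2: cc
C/III-2 aff ·: cc
C/III-3 ? II-1×II-2: CC|Cc|cc
C/III-4 ? II-1×II-2: CC|Cc|cc
C/III-5 ? ·: CC|Cc|cc
C/IV-1 aff III-2×III-1: cc
C/IV-2 un III-5×III-4: CC|Cc
⇒ C over [I-1,I-2,II-1,II-2,III-1,III-2,III-3,III-4,III-5,IV-1,IV-2]: 126 consistent
J/I-1 ? ·: JJ|Jj|jj
J/I-2 ? ·: JJ|Jj|jj
J/II-1 ? I-1×I-2: JJ|Jj|jj
J/II-2 un ·: JJ|Jj
J/III-1 ? II-1×II-2: JJ|Jj|jj
J/III-2 un ·: JJ|Jj
J/III-3 un II-1×II-2: JJ|Jj
J/III-4 ? II-1×II-2: JJ|Jj|jj
J/III-5 un ·: JJ|Jj
J/IV-1 ? III-2×III-1: JJ|Jj|jj
J/IV-2 un III-5×III-4: JJ|Jj
⇒ J over [I-1,I-2,II-1,II-2,III-1,III-2,III-3,III-4,III-5,IV-1,IV-2]: 2926 consistent
S/I-1 ? ·: SS|Ss|ss
S/I-2 un ·: SS|Ss
S/II-1 un I-1×I-2: SS|Ss
S/II-2 ? ·: SS|Ss|ss
S/III-1 ? II-1×II-2: SS|Ss|ss
S/III-2 ? ·: SS|Ss|ss
S/III-3 ? II-1×II-2: SS|Ss|ss
S/III-4 un II-1×II-2: SS|Ss
S/III-5 un ·: SS|Ss
S/IV-1 ? III-2×III-1: SS|Ss|ss
S/IV-2 ? III-5×III-4: SS|Ss|ss
⇒ S over [I-1,I-2,II-1,II-2,III-1,III-2,III-3,III-4,III-5,IV-1,IV-2]: 4122 consistent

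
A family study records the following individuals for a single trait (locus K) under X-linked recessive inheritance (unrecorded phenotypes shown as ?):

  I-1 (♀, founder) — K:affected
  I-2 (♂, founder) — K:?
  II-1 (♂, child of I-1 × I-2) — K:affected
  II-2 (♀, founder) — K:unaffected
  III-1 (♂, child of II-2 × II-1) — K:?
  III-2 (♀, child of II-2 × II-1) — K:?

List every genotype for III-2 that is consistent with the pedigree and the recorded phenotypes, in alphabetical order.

K/I-1 aff ·: X^kX^k
K/I-2 ? ·: X^KY|X^kY
K/II-1 aff I-1×I-2: X^kY
K/II-2 un ·: X^KX^K|X^KX^k
K/III-1 ? II-2×II-1: X^KY|X^kY
K/III-2 ? II-2×II-1: X^KX^k|X^kX^k
⇒ K over [I-1,I-2,II-1,II-2,III-1,III-2]: 10 consistent

III-2 ∈ {X^KX^k, X^kX^k}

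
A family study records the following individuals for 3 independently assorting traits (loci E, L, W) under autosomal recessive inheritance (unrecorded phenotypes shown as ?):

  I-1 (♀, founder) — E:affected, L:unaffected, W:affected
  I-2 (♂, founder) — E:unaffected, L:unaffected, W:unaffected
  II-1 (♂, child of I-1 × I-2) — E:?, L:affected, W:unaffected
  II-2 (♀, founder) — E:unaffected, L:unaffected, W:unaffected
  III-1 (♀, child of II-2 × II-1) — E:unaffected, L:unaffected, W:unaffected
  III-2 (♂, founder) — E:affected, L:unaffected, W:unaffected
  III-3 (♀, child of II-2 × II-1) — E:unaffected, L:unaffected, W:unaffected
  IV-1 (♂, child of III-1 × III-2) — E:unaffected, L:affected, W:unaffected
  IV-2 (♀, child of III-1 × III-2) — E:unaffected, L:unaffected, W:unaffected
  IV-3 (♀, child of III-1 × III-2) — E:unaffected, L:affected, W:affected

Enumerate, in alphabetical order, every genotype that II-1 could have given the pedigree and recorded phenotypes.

E/I-1 aff ·: ee
E/I-2 un ·: EE|Ee
E/II-1 ? I-1×I-2: Ee|ee
E/II-2 un ·: EE|Ee
E/III-1 un II-2×II-1: EE|Ee
E/III-2 aff ·: ee
E/III-3 un II-2×II-1: EE|Ee
E/IV-1 un III-1×III-2: Ee
E/IV-2 un III-1×III-2: Ee
E/IV-3 un III-1×III-2: Ee
⇒ E over [I-1,I-2,II-1,II-2,III-1,III-2,III-3,IV-1,IV-2,IV-3]: 18 consistent
L/I-1 un ·: Ll
L/I-2 un ·: Ll
L/II-1 aff I-1×I-2: ll
L/II-2 un ·: LL|Ll
L/III-1 un II-2×II-1: Ll
L/III-2 un ·: Ll
L/III-3 un II-2×II-1: Ll
L/IV-1 aff III-1×III-2: ll
L/IV-2 un III-1×III-2: LL|Ll
L/IV-3 aff III-1×III-2: ll
⇒ L over [I-1,I-2,II-1,II-2,III-1,III-2,III-3,IV-1,IV-2,IV-3]: 4 consistent
W/I-1 aff ·: ww
W/I-2 un ·: WW|Ww
W/II-1 un I-1×I-2: Ww
W/II-2 un ·: WW|Ww
W/III-1 un II-2×II-1: Ww
W/III-2 un ·: Ww
W/III-3 un II-2×II-1: WW|Ww
W/IV-1 un III-1×III-2: WW|Ww
W/IV-2 un III-1×III-2: WW|Ww
W/IV-3 aff III-1×III-2: ww
⇒ W over [I-1,I-2,II-1,II-2,III-1,III-2,III-3,IV-1,IV-2,IV-3]: 32 consistent

II-1 ∈ {Ee ll Ww, ee ll Ww}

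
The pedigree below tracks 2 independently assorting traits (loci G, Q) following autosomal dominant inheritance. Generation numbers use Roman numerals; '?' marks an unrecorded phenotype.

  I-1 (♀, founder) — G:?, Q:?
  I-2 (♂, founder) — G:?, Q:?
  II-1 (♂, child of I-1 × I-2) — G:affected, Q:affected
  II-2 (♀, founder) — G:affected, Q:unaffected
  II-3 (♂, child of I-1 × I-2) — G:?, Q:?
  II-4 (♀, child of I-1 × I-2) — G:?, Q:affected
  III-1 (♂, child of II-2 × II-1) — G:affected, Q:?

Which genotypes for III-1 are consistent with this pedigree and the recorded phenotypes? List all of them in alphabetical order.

III-1 ∈ {GG Qq, GG qq, Gg Qq, Gg qq}

G/I-1 ? ·: gg|Gg|GG
G/I-2 ? ·: gg|Gg|GG
G/II-1 aff I-1×I-2: Gg|GG
G/II-2 aff ·: Gg|GG
G/II-3 ? I-1×I-2: gg|Gg|GG
G/II-4 ? I-1×I-2: gg|Gg|GG
G/III-1 aff II-2×II-1: Gg|GG
⇒ G over [I-1,I-2,II-1,II-2,II-3,II-4,III-1]: 162 consistent
Q/I-1 ? ·: qq|Qq|QQ
Q/I-2 ? ·: qq|Qq|QQ
Q/II-1 aff I-1×I-2: Qq|QQ
Q/II-2 un ·: qq
Q/II-3 ? I-1×I-2: qq|Qq|QQ
Q/II-4 aff I-1×I-2: Qq|QQ
Q/III-1 ? II-2×II-1: qq|Qq
⇒ Q over [I-1,I-2,II-1,II-2,II-3,II-4,III-1]: 55 consistent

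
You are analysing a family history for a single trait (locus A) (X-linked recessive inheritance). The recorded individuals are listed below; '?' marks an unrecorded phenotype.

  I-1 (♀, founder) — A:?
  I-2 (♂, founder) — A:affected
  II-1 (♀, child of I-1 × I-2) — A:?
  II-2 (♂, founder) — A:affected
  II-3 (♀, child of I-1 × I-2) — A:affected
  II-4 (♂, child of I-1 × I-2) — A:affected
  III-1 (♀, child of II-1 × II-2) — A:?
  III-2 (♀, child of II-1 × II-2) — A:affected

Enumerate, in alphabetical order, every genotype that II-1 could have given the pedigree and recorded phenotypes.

II-1 ∈ {X^AX^a, X^aX^a}

A/I-1 ? ·: X^AX^a|X^aX^a
A/I-2 aff ·: X^aY
A/II-1 ? I-1×I-2: X^AX^a|X^aX^a
A/II-2 aff ·: X^aY
A/II-3 aff I-1×I-2: X^aX^a
A/II-4 aff I-1×I-2: X^aY
A/III-1 ? II-1×II-2: X^AX^a|X^aX^a
A/III-2 aff II-1×II-2: X^aX^a
⇒ A over [I-1,I-2,II-1,II-2,II-3,II-4,III-1,III-2]: 4 consistent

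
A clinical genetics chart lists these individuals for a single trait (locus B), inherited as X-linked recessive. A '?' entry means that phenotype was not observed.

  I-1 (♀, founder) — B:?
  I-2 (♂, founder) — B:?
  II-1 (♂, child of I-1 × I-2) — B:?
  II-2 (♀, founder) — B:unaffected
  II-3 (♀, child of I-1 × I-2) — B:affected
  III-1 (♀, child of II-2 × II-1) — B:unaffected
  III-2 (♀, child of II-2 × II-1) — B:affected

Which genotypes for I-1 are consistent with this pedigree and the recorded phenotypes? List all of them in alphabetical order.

B/I-1 ? ·: X^BX^b|X^bX^b
B/I-2 ? ·: X^bY
B/II-1 ? I-1×I-2: X^bY
B/II-2 un ·: X^BX^b
B/II-3 aff I-1×I-2: X^bX^b
B/III-1 un II-2×II-1: X^BX^b
B/III-2 aff II-2×II-1: X^bX^b
⇒ B over [I-1,I-2,II-1,II-2,II-3,III-1,III-2]: 2 consistent

I-1 ∈ {X^BX^b, X^bX^b}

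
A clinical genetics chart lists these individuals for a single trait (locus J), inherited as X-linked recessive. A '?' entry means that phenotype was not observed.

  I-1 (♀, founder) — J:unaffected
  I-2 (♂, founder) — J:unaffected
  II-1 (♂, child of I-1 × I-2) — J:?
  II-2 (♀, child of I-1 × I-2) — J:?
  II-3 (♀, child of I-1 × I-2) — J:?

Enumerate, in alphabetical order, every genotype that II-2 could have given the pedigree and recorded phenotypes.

II-2 ∈ {X^JX^J, X^JX^j}

J/I-1 un ·: X^JX^J|X^JX^j
J/I-2 un ·: X^JY
J/II-1 ? I-1×I-2: X^JY|X^jY
J/II-2 ? I-1×I-2: X^JX^J|X^JX^j
J/II-3 ? I-1×I-2: X^JX^J|X^JX^j
⇒ J over [I-1,I-2,II-1,II-2,II-3]: 9 consistent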